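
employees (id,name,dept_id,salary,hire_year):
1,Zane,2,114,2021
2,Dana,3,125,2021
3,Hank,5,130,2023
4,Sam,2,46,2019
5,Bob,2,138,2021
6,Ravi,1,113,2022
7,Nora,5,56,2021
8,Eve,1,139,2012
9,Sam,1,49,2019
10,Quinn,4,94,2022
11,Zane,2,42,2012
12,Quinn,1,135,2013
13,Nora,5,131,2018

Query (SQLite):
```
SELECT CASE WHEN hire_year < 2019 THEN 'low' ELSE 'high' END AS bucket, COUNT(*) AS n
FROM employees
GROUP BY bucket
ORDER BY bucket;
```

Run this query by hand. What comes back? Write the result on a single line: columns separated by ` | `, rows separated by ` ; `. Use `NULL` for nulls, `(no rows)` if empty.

Bucket rows by hire_year < 2019 → 'low' else 'high'; count each bucket.

high | 9 ; low | 4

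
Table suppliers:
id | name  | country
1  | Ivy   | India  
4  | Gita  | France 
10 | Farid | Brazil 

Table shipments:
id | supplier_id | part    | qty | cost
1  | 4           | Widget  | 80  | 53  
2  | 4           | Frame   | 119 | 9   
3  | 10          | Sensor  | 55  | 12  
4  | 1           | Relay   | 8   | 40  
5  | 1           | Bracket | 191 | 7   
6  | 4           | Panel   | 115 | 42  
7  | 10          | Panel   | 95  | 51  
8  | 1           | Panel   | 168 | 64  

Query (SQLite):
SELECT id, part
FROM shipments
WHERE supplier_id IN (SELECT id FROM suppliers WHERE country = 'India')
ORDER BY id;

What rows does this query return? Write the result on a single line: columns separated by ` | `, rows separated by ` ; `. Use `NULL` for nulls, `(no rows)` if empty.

Inner query: suppliers.id where country = 'India'.
Outer: keep shipments rows whose supplier_id is in that set.
Inner query → {1}

4 | Relay ; 5 | Bracket ; 8 | Panel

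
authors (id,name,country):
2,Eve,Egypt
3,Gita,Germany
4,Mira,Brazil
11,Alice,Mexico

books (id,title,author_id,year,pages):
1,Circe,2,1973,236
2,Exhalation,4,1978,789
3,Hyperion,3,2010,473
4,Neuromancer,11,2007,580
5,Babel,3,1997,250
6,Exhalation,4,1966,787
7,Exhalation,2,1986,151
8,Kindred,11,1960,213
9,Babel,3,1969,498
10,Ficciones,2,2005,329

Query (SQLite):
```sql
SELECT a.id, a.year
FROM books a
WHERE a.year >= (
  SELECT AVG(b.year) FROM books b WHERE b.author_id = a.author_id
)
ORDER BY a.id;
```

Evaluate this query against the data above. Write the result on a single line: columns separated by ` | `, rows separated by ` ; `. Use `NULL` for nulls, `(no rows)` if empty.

2 | 1978 ; 3 | 2010 ; 4 | 2007 ; 5 | 1997 ; 10 | 2005

For each books row a, compute AVG(year) over rows sharing a.author_id.
Keep row a if a.year >= that per-group AVG.
  author_id=2: AVG(year) = 1988.0
  author_id=3: AVG(year) = 1992.0
  author_id=4: AVG(year) = 1972.0
  author_id=11: AVG(year) = 1983.5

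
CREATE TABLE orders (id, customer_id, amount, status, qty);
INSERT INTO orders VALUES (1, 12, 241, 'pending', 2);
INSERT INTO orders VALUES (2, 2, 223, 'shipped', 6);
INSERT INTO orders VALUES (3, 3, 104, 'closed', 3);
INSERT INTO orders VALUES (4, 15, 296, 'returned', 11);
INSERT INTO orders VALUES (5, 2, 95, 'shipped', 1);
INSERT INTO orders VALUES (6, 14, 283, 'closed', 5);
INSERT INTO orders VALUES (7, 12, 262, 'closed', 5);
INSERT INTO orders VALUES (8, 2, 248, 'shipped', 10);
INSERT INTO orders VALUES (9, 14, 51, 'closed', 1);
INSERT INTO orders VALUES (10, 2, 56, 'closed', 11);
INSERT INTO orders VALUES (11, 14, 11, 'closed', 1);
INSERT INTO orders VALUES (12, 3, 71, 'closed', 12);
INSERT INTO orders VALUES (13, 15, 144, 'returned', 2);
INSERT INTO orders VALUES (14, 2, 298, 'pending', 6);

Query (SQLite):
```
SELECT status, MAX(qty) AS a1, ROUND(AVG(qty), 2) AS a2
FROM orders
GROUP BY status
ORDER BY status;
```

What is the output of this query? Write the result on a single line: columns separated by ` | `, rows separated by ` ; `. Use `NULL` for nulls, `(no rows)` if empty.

Group orders by status.
Per group compute: MAX(qty), ROUND(AVG(qty), 2).
  closed: ids {3, 6, 7, 9, 10, 11, 12} → MAX(qty)=12, ROUND(AVG(qty), 2)=5.43
  pending: ids {1, 14} → MAX(qty)=6, ROUND(AVG(qty), 2)=4
  returned: ids {4, 13} → MAX(qty)=11, ROUND(AVG(qty), 2)=6.5
  shipped: ids {2, 5, 8} → MAX(qty)=10, ROUND(AVG(qty), 2)=5.67

closed | 12 | 5.43 ; pending | 6 | 4 ; returned | 11 | 6.5 ; shipped | 10 | 5.67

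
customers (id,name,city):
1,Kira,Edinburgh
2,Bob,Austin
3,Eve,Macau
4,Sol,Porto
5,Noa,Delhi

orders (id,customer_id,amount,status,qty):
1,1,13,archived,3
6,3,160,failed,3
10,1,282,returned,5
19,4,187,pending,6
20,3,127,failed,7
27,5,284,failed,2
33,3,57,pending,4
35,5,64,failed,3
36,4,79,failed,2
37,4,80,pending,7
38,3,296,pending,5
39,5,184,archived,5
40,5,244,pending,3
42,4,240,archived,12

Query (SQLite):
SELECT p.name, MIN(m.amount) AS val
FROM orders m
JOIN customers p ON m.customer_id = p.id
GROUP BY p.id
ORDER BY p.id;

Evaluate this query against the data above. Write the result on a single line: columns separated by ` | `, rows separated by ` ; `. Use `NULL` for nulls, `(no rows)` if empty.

Join each orders row to its customers via customer_id.
Group joined rows by customers.id; compute MIN(m.amount) per group.
  1: ids {1, 10} → MIN(m.amount)=13
  3: ids {6, 20, 33, 38} → MIN(m.amount)=57
  4: ids {19, 36, 37, 42} → MIN(m.amount)=79
  5: ids {27, 35, 39, 40} → MIN(m.amount)=64

Kira | 13 ; Eve | 57 ; Sol | 79 ; Noa | 64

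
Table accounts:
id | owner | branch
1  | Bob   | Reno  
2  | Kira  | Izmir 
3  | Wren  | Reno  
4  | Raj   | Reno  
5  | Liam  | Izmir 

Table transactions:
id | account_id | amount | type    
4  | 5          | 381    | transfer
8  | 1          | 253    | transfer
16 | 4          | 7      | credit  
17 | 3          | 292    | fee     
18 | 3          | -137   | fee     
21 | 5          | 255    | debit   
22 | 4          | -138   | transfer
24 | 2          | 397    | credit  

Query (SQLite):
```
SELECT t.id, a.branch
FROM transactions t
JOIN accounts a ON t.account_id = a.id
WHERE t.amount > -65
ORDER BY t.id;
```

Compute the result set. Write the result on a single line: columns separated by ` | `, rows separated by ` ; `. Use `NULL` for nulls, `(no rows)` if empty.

4 | Izmir ; 8 | Reno ; 16 | Reno ; 17 | Reno ; 21 | Izmir ; 24 | Izmir

Each transactions row matches the accounts row where account_id = accounts.id.
Then keep rows with t.amount > -65.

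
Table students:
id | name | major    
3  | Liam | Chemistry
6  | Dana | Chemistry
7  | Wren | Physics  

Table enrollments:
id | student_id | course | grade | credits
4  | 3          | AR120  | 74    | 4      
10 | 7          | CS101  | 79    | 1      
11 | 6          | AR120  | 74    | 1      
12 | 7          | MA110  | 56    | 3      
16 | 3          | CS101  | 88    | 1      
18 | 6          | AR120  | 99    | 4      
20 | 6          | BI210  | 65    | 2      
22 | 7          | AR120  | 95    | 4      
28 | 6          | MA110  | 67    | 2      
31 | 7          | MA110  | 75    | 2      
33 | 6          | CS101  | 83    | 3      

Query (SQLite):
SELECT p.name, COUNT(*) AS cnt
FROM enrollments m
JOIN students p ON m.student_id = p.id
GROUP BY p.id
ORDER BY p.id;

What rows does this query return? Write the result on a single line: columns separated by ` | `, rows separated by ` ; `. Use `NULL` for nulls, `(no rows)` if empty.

Liam | 2 ; Dana | 5 ; Wren | 4

Join each enrollments row to its students via student_id.
Group joined rows by students.id; compute COUNT(*) per group.
  3: ids {4, 16} → COUNT(*)=2
  6: ids {11, 18, 20, 28, 33} → COUNT(*)=5
  7: ids {10, 12, 22, 31} → COUNT(*)=4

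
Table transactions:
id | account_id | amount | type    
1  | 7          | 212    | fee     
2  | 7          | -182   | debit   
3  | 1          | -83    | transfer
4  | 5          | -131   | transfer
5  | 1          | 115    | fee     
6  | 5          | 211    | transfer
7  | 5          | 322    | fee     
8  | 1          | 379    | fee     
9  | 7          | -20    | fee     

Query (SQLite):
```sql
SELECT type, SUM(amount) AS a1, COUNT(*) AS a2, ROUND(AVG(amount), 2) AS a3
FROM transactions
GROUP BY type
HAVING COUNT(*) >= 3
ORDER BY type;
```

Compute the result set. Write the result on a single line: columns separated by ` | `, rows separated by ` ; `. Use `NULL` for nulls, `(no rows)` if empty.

fee | 1008 | 5 | 201.6 ; transfer | -3 | 3 | -1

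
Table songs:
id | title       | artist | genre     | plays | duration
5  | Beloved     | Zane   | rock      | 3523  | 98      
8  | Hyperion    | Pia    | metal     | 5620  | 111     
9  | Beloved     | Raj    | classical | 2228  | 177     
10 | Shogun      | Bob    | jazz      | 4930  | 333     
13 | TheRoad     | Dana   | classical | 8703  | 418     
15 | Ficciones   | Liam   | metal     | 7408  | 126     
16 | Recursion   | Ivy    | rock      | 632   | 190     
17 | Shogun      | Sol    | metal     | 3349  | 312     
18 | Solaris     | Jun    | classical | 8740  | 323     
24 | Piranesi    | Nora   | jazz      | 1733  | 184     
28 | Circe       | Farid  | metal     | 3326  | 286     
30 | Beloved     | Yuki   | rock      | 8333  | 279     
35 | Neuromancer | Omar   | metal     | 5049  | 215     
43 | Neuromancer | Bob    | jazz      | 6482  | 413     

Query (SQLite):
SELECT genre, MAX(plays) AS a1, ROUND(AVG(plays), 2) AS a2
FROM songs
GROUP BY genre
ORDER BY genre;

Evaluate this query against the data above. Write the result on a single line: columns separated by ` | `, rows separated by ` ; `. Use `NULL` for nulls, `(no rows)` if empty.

Group songs by genre.
Per group compute: MAX(plays), ROUND(AVG(plays), 2).
  classical: ids {9, 13, 18} → MAX(plays)=8740, ROUND(AVG(plays), 2)=6557
  jazz: ids {10, 24, 43} → MAX(plays)=6482, ROUND(AVG(plays), 2)=4381.67
  metal: ids {8, 15, 17, 28, 35} → MAX(plays)=7408, ROUND(AVG(plays), 2)=4950.4
  rock: ids {5, 16, 30} → MAX(plays)=8333, ROUND(AVG(plays), 2)=4162.67

classical | 8740 | 6557 ; jazz | 6482 | 4381.67 ; metal | 7408 | 4950.4 ; rock | 8333 | 4162.67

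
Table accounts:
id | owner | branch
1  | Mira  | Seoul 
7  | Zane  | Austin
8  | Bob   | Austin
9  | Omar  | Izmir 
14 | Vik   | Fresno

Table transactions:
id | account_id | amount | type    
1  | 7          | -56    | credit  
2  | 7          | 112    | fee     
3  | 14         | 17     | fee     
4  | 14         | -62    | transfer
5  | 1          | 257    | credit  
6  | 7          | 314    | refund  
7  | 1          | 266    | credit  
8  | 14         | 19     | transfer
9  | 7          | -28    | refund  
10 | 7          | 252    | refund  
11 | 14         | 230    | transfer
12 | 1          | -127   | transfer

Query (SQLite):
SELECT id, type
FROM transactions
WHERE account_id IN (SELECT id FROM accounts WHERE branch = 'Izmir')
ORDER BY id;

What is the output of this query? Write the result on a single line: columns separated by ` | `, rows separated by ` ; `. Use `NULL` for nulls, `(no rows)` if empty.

Inner query: accounts.id where branch = 'Izmir'.
Outer: keep transactions rows whose account_id is in that set.
Inner query → {9}

(no rows)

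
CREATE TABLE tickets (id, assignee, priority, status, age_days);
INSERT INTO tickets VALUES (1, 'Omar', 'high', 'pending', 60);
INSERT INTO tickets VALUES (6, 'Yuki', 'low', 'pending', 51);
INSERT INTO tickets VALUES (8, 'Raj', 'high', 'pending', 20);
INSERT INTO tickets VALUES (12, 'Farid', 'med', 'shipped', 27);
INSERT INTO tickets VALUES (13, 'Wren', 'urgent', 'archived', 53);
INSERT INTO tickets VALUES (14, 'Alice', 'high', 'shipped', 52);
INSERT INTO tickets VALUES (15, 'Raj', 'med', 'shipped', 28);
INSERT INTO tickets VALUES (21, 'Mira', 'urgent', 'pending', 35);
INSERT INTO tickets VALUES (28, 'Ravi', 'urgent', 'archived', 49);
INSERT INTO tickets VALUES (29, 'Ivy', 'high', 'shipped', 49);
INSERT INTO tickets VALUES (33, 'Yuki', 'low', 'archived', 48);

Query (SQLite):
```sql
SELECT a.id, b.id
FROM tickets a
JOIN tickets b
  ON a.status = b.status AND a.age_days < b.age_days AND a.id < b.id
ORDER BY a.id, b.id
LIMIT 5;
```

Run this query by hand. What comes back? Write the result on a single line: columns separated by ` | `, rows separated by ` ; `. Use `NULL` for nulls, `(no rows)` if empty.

8 | 21 ; 12 | 14 ; 12 | 15 ; 12 | 29 ; 15 | 29

Pairs (a,b) with same status, a.age_days < b.age_days, a.id < b.id.
status groups: archived:{13,28,33} pending:{1,6,8,21} shipped:{12,14,15,29}
Ordered by (a.id, b.id); first 5.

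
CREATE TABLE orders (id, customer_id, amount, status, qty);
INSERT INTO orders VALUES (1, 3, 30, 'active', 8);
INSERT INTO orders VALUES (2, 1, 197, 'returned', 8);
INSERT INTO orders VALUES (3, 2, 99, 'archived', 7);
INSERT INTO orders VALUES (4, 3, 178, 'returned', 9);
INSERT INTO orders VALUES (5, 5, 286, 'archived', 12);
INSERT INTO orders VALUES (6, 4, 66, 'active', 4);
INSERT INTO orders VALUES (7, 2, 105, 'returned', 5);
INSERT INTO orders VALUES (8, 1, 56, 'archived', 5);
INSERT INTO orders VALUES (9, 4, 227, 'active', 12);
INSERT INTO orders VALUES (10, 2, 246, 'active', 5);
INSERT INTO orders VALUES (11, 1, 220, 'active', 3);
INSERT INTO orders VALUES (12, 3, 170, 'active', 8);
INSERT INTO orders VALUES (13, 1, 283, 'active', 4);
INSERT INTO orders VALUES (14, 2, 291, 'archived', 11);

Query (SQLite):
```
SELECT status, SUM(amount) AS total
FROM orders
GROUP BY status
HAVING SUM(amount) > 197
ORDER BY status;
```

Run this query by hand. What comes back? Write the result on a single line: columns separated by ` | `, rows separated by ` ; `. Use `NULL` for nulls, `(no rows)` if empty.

Partition orders by status; compute SUM(amount) within each group.
HAVING: keep groups where SUM(amount) > 197.
  active: ids {1, 6, 9, 10, 11, 12, 13} → SUM(amount)=1242
  archived: ids {3, 5, 8, 14} → SUM(amount)=732
  returned: ids {2, 4, 7} → SUM(amount)=480

active | 1242 ; archived | 732 ; returned | 480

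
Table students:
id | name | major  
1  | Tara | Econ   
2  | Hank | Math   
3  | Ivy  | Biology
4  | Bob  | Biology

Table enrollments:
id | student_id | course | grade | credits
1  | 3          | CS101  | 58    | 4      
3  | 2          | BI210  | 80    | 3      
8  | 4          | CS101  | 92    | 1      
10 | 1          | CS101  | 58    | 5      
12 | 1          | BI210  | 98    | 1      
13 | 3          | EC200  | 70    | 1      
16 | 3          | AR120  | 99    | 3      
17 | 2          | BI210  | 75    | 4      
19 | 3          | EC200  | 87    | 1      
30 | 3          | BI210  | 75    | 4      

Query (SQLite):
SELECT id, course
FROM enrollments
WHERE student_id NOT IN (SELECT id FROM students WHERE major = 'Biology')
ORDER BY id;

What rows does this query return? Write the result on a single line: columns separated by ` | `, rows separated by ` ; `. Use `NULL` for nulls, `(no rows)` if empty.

Inner query: students.id where major = 'Biology'.
Outer: keep enrollments rows whose student_id is not in that set.
Inner query → {3, 4}

3 | BI210 ; 10 | CS101 ; 12 | BI210 ; 17 | BI210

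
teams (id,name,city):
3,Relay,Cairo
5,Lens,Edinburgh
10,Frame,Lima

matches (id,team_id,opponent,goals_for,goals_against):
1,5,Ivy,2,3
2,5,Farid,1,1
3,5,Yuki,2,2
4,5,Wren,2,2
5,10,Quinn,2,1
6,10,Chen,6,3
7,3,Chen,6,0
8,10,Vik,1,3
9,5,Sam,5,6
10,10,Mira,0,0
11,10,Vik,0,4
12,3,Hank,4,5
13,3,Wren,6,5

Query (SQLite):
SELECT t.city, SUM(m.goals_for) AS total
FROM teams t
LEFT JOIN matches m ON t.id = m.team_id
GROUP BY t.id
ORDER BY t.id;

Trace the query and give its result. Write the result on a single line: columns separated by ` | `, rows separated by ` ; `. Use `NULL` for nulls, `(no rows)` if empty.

LEFT JOIN keeps every teams row; unmatched ones get NULL for matches columns.
Group by teams.id and compute SUM(m.goals_for). SUM over an all-NULL group is NULL.
  3: ids {7, 12, 13} → SUM(m.goals_for)=16
  5: ids {1, 2, 3, 4, 9} → SUM(m.goals_for)=12
  10: ids {5, 6, 8, 10, 11} → SUM(m.goals_for)=9

Cairo | 16 ; Edinburgh | 12 ; Lima | 9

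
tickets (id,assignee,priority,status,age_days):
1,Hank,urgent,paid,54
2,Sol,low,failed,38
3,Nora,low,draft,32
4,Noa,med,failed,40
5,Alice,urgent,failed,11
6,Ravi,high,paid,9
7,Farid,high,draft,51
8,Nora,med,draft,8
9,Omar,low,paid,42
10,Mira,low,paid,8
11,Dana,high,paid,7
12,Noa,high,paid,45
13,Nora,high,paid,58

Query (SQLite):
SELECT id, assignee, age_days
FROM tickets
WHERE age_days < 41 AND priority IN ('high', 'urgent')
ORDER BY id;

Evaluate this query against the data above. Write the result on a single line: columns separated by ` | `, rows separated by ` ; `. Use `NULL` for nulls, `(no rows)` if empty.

5 | Alice | 11 ; 6 | Ravi | 9 ; 11 | Dana | 7

age_days < 41: ids {2, 3, 4, 5, 6, 8, 10, 11}
priority IN ('high', 'urgent'): ids {1, 5, 6, 7, 11, 12, 13}
Combine with AND.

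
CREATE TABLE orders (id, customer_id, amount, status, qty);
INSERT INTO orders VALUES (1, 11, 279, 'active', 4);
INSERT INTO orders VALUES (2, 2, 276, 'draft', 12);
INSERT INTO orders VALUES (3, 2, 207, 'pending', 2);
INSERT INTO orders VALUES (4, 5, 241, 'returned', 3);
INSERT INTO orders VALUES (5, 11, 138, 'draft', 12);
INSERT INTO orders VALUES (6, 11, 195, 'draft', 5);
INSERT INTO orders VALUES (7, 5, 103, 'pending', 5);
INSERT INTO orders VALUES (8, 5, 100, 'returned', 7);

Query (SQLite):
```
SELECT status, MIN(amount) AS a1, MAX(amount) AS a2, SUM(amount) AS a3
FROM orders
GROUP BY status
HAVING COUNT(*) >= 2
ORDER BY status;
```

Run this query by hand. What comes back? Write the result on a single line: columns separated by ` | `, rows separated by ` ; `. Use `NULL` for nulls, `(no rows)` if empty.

draft | 138 | 276 | 609 ; pending | 103 | 207 | 310 ; returned | 100 | 241 | 341

Group orders by status.
Per group compute: MIN(amount), MAX(amount), SUM(amount).
HAVING: drop groups with fewer than 2 rows.
  active: ids {1} → MIN(amount)=279, MAX(amount)=279, SUM(amount)=279
  draft: ids {2, 5, 6} → MIN(amount)=138, MAX(amount)=276, SUM(amount)=609
  pending: ids {3, 7} → MIN(amount)=103, MAX(amount)=207, SUM(amount)=310
  returned: ids {4, 8} → MIN(amount)=100, MAX(amount)=241, SUM(amount)=341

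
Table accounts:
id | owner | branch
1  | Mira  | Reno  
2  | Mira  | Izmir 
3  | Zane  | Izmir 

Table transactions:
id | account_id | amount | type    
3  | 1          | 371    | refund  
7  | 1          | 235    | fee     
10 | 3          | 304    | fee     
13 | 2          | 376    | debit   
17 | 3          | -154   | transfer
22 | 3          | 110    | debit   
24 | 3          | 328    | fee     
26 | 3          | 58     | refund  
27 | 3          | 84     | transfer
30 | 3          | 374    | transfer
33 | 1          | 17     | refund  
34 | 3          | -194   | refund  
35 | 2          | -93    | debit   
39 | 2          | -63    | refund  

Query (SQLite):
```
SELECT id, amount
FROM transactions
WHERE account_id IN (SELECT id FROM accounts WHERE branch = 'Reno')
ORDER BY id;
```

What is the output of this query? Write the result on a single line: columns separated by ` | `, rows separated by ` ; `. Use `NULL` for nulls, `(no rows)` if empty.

3 | 371 ; 7 | 235 ; 33 | 17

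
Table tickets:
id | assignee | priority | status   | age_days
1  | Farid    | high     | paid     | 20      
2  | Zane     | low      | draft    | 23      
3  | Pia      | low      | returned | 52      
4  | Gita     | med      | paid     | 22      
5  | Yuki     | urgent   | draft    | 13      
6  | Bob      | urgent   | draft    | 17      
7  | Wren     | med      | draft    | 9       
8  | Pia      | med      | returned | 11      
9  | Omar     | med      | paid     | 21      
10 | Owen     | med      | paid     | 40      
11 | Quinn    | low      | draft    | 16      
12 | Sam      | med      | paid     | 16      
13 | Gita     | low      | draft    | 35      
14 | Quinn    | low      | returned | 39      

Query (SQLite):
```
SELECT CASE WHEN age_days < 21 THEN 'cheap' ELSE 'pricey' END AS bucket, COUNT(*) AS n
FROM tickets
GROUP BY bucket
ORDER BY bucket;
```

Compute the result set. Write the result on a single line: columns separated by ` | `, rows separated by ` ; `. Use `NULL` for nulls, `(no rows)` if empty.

cheap | 7 ; pricey | 7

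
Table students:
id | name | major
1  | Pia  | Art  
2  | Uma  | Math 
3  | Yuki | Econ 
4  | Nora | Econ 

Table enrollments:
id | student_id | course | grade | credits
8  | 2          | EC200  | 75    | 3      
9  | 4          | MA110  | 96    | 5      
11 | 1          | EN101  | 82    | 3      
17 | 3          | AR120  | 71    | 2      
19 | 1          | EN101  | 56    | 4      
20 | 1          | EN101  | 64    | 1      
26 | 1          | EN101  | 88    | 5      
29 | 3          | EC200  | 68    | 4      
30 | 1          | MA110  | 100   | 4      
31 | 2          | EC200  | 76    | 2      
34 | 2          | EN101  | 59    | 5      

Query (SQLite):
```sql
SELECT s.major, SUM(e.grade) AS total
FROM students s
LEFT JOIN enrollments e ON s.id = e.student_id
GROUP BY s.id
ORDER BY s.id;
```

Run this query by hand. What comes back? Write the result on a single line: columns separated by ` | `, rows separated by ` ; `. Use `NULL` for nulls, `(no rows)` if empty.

Art | 390 ; Math | 210 ; Econ | 139 ; Econ | 96

LEFT JOIN keeps every students row; unmatched ones get NULL for enrollments columns.
Group by students.id and compute SUM(e.grade). SUM over an all-NULL group is NULL.
  1: ids {11, 19, 20, 26, 30} → SUM(e.grade)=390
  2: ids {8, 31, 34} → SUM(e.grade)=210
  3: ids {17, 29} → SUM(e.grade)=139
  4: ids {9} → SUM(e.grade)=96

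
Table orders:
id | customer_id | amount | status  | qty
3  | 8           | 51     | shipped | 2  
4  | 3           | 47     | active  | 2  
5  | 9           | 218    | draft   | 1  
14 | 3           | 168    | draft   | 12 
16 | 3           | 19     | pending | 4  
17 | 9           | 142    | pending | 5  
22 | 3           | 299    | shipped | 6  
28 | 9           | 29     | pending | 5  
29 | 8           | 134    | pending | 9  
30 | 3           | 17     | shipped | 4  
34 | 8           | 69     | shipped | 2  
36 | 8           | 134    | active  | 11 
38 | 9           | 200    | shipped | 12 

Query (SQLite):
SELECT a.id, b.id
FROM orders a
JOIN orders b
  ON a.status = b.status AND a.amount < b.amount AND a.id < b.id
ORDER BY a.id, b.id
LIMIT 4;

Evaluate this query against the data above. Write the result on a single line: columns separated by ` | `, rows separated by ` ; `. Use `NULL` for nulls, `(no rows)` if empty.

3 | 22 ; 3 | 34 ; 3 | 38 ; 4 | 36

Pairs (a,b) with same status, a.amount < b.amount, a.id < b.id.
status groups: active:{4,36} draft:{5,14} pending:{16,17,28,29} shipped:{3,22,30,34,38}
Ordered by (a.id, b.id); first 4.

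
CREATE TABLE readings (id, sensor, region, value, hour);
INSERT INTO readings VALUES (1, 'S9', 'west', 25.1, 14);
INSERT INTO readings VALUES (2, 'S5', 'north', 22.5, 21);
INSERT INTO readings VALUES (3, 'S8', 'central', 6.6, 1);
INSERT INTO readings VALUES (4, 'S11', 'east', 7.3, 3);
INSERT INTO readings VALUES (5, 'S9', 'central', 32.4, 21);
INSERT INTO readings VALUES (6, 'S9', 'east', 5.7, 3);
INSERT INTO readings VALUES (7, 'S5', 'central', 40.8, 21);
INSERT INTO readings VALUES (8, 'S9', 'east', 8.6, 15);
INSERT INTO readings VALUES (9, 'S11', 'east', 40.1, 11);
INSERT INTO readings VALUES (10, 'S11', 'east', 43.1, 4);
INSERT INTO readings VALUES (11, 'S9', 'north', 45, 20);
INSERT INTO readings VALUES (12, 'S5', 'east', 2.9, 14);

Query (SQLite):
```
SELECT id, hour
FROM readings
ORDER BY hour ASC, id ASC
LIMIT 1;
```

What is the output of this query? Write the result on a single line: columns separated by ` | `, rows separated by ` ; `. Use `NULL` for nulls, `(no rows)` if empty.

3 | 1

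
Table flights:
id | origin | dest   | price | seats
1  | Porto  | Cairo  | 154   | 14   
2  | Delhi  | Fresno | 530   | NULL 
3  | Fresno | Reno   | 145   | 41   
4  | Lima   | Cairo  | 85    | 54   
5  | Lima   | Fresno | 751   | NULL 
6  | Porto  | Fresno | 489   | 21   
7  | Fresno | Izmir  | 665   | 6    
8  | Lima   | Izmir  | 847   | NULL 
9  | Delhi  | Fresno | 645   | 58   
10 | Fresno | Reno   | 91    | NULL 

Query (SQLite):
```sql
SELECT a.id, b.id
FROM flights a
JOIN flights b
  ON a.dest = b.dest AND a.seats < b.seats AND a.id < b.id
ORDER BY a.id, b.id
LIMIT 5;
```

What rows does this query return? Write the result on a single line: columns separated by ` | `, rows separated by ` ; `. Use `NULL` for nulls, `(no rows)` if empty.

Pairs (a,b) with same dest, a.seats < b.seats, a.id < b.id.
dest groups: Cairo:{1,4} Fresno:{2,5,6,9} Izmir:{7,8} Reno:{3,10}
Ordered by (a.id, b.id); first 5.

1 | 4 ; 6 | 9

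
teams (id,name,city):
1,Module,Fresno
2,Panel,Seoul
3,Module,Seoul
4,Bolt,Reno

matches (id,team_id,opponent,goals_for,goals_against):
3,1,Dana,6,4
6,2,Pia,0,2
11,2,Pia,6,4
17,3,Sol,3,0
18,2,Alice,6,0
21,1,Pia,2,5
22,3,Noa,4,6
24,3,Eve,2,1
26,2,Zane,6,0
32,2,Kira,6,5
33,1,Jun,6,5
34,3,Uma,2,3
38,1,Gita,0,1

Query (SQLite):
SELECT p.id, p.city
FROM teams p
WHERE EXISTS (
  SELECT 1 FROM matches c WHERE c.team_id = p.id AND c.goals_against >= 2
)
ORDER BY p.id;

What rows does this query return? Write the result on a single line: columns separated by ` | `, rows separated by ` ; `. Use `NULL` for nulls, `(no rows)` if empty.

1 | Fresno ; 2 | Seoul ; 3 | Seoul

For each teams row, check whether any matches with matching team_id has goals_against >= 2.
Keep rows where that is true.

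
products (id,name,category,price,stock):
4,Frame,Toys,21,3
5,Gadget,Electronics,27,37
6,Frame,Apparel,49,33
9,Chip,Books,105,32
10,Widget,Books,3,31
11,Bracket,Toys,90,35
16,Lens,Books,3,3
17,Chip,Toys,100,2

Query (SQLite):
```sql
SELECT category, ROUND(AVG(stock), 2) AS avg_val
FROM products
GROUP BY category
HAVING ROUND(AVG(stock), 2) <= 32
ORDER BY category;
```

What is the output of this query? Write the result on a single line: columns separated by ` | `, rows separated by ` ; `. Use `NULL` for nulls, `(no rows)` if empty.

Partition products by category; compute ROUND(AVG(stock), 2) within each group.
HAVING: keep groups where ROUND(AVG(stock), 2) <= 32.
  Apparel: ids {6} → ROUND(AVG(stock), 2)=33
  Books: ids {9, 10, 16} → ROUND(AVG(stock), 2)=22
  Electronics: ids {5} → ROUND(AVG(stock), 2)=37
  Toys: ids {4, 11, 17} → ROUND(AVG(stock), 2)=13.33

Books | 22 ; Toys | 13.33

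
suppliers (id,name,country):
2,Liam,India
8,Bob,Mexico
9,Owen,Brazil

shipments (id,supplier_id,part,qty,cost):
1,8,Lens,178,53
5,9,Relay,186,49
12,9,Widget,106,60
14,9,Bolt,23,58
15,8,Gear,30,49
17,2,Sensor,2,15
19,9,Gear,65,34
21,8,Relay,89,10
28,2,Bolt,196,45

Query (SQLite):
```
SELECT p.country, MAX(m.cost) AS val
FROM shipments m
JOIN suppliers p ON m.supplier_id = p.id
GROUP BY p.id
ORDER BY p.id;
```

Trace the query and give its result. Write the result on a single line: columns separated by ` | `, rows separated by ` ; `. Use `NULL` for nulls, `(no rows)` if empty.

India | 45 ; Mexico | 53 ; Brazil | 60

Join each shipments row to its suppliers via supplier_id.
Group joined rows by suppliers.id; compute MAX(m.cost) per group.
  2: ids {17, 28} → MAX(m.cost)=45
  8: ids {1, 15, 21} → MAX(m.cost)=53
  9: ids {5, 12, 14, 19} → MAX(m.cost)=60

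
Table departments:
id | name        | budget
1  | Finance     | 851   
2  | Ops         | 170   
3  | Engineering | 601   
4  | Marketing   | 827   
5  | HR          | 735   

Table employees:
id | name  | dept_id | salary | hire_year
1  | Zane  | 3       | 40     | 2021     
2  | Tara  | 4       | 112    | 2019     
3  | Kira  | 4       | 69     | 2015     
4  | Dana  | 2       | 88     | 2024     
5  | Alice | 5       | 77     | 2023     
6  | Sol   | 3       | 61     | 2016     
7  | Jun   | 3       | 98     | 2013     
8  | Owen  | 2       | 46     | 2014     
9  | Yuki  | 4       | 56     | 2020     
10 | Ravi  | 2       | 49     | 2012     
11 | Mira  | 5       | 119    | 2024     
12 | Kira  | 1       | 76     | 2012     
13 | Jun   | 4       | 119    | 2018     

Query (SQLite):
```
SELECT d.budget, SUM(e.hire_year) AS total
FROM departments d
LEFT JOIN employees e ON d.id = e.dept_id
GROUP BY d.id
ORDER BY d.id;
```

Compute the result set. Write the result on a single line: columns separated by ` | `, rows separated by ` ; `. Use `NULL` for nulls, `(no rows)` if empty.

851 | 2012 ; 170 | 6050 ; 601 | 6050 ; 827 | 8072 ; 735 | 4047

LEFT JOIN keeps every departments row; unmatched ones get NULL for employees columns.
Group by departments.id and compute SUM(e.hire_year). SUM over an all-NULL group is NULL.
  1: ids {12} → SUM(e.hire_year)=2012
  2: ids {4, 8, 10} → SUM(e.hire_year)=6050
  3: ids {1, 6, 7} → SUM(e.hire_year)=6050
  4: ids {2, 3, 9, 13} → SUM(e.hire_year)=8072
  5: ids {5, 11} → SUM(e.hire_year)=4047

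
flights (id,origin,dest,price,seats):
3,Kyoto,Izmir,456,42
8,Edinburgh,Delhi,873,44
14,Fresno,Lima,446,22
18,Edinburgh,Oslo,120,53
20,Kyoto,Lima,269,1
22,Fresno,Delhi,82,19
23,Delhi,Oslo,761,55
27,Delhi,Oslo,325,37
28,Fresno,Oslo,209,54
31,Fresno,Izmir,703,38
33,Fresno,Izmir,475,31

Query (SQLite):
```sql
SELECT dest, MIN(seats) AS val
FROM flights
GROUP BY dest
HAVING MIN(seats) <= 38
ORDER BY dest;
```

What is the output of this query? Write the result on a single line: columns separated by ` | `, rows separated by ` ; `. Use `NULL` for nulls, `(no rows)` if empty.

Partition flights by dest; compute MIN(seats) within each group.
HAVING: keep groups where MIN(seats) <= 38.
  Delhi: ids {8, 22} → MIN(seats)=19
  Izmir: ids {3, 31, 33} → MIN(seats)=31
  Lima: ids {14, 20} → MIN(seats)=1
  Oslo: ids {18, 23, 27, 28} → MIN(seats)=37

Delhi | 19 ; Izmir | 31 ; Lima | 1 ; Oslo | 37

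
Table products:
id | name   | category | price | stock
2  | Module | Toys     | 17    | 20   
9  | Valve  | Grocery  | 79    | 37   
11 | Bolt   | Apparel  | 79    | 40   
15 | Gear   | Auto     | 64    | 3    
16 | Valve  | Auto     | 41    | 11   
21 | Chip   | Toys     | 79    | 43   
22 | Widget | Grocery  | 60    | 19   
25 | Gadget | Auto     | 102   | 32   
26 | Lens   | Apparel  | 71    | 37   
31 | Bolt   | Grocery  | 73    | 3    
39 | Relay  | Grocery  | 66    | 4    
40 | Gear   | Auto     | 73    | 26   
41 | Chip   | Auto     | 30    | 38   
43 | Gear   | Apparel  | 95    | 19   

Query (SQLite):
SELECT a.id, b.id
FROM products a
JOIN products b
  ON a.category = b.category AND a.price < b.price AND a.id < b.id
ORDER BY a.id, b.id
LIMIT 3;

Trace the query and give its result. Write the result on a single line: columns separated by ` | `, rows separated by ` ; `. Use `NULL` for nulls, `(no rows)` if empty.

Pairs (a,b) with same category, a.price < b.price, a.id < b.id.
category groups: Apparel:{11,26,43} Auto:{15,16,25,40,41} Grocery:{9,22,31,39} Toys:{2,21}
Ordered by (a.id, b.id); first 3.

2 | 21 ; 11 | 43 ; 15 | 25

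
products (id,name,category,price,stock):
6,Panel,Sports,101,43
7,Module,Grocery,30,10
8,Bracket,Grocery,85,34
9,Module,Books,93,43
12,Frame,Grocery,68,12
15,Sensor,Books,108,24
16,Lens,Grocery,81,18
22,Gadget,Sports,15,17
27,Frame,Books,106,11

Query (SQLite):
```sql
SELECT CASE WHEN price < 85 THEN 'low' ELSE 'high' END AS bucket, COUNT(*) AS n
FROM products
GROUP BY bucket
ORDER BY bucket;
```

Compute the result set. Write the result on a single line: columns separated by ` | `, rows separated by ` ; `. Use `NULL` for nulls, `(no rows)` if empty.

Bucket rows by price < 85 → 'low' else 'high'; count each bucket.

high | 5 ; low | 4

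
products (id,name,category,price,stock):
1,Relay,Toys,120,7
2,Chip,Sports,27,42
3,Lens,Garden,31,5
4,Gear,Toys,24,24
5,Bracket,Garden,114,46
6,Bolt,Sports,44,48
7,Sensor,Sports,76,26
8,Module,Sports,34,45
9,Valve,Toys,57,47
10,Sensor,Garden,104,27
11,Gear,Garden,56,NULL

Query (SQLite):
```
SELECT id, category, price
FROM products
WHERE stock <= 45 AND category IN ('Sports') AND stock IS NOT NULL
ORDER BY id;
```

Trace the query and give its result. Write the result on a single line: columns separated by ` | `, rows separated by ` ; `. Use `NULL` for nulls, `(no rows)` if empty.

stock <= 45: ids {1, 2, 3, 4, 7, 8, 10}
category IN ('Sports'): ids {2, 6, 7, 8}
stock IS NOT NULL: ids {1, 2, 3, 4, 5, 6, 7, 8, 9, 10}
Combine with AND.

2 | Sports | 27 ; 7 | Sports | 76 ; 8 | Sports | 34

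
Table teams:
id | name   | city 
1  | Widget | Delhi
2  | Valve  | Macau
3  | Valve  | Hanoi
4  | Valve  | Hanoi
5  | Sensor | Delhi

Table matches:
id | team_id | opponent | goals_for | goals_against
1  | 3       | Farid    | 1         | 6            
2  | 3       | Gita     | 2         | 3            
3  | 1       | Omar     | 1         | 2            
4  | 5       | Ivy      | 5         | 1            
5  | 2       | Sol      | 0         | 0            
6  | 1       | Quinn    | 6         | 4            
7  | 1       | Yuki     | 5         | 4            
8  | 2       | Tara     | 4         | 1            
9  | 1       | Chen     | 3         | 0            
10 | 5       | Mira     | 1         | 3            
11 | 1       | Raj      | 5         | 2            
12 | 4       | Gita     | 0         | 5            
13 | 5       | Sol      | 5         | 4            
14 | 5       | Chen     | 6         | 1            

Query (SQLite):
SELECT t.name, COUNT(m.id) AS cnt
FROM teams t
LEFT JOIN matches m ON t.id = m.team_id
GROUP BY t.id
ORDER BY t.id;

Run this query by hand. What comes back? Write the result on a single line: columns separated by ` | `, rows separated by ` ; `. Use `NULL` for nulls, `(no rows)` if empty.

Widget | 5 ; Valve | 2 ; Valve | 2 ; Valve | 1 ; Sensor | 4

LEFT JOIN keeps every teams row; unmatched ones get NULL for matches columns.
Group by teams.id and compute COUNT(m.id). COUNT(col) of an all-NULL group is 0.
  1: ids {3, 6, 7, 9, 11} → COUNT(m.id)=5
  2: ids {5, 8} → COUNT(m.id)=2
  3: ids {1, 2} → COUNT(m.id)=2
  4: ids {12} → COUNT(m.id)=1
  5: ids {4, 10, 13, 14} → COUNT(m.id)=4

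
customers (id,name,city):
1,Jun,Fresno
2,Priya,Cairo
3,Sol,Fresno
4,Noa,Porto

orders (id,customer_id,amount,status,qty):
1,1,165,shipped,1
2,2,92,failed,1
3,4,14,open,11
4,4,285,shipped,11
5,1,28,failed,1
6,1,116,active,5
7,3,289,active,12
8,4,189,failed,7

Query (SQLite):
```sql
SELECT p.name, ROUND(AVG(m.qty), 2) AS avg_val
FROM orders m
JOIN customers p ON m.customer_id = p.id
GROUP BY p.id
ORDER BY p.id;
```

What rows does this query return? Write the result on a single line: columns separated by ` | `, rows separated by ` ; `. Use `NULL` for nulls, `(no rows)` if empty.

Jun | 2.33 ; Priya | 1 ; Sol | 12 ; Noa | 9.67

Join each orders row to its customers via customer_id.
Group joined rows by customers.id; compute ROUND(AVG(m.qty), 2) per group.
  1: ids {1, 5, 6} → ROUND(AVG(m.qty), 2)=2.33
  2: ids {2} → ROUND(AVG(m.qty), 2)=1
  3: ids {7} → ROUND(AVG(m.qty), 2)=12
  4: ids {3, 4, 8} → ROUND(AVG(m.qty), 2)=9.67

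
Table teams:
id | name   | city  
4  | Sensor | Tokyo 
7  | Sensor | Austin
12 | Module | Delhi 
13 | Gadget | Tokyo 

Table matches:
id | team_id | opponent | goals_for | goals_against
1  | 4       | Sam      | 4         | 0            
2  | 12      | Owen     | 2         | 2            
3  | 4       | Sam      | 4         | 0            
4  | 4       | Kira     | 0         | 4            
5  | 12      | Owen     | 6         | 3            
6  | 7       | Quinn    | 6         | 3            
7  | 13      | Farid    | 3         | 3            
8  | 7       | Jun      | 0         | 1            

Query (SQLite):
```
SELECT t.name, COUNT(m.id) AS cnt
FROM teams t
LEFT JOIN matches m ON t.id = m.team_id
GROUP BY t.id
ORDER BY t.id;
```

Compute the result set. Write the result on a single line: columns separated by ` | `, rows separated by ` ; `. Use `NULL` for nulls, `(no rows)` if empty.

Sensor | 3 ; Sensor | 2 ; Module | 2 ; Gadget | 1

LEFT JOIN keeps every teams row; unmatched ones get NULL for matches columns.
Group by teams.id and compute COUNT(m.id). COUNT(col) of an all-NULL group is 0.
  4: ids {1, 3, 4} → COUNT(m.id)=3
  7: ids {6, 8} → COUNT(m.id)=2
  12: ids {2, 5} → COUNT(m.id)=2
  13: ids {7} → COUNT(m.id)=1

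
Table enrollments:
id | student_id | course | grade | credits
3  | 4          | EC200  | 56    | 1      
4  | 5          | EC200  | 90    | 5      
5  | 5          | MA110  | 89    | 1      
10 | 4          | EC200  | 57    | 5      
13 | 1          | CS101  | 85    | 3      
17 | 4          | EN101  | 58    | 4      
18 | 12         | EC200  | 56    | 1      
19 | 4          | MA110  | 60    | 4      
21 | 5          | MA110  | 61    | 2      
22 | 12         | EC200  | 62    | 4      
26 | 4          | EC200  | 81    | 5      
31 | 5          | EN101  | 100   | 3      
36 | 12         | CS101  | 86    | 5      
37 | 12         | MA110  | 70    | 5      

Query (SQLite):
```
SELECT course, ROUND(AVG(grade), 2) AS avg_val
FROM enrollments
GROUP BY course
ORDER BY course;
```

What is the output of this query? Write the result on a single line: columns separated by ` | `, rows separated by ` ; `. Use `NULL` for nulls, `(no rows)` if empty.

Partition enrollments by course; compute ROUND(AVG(grade), 2) within each group.
  CS101: ids {13, 36} → ROUND(AVG(grade), 2)=85.5
  EC200: ids {3, 4, 10, 18, 22, 26} → ROUND(AVG(grade), 2)=67
  EN101: ids {17, 31} → ROUND(AVG(grade), 2)=79
  MA110: ids {5, 19, 21, 37} → ROUND(AVG(grade), 2)=70

CS101 | 85.5 ; EC200 | 67 ; EN101 | 79 ; MA110 | 70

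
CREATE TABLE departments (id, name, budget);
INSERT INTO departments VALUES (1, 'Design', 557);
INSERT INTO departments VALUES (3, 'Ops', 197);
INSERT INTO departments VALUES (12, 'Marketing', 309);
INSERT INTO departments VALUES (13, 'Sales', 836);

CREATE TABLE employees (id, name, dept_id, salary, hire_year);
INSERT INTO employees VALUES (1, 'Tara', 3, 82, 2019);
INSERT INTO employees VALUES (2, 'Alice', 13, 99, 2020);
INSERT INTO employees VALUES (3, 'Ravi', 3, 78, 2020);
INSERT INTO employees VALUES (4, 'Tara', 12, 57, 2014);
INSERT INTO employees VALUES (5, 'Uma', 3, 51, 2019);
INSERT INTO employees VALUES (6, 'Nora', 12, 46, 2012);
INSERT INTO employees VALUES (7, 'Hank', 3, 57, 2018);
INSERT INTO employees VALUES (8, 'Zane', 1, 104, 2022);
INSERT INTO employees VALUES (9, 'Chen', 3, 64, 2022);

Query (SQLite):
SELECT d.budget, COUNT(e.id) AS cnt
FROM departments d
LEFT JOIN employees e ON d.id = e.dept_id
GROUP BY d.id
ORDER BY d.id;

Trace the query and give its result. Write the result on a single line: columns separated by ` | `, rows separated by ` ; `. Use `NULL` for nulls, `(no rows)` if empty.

LEFT JOIN keeps every departments row; unmatched ones get NULL for employees columns.
Group by departments.id and compute COUNT(e.id). COUNT(col) of an all-NULL group is 0.
  1: ids {8} → COUNT(e.id)=1
  3: ids {1, 3, 5, 7, 9} → COUNT(e.id)=5
  12: ids {4, 6} → COUNT(e.id)=2
  13: ids {2} → COUNT(e.id)=1

557 | 1 ; 197 | 5 ; 309 | 2 ; 836 | 1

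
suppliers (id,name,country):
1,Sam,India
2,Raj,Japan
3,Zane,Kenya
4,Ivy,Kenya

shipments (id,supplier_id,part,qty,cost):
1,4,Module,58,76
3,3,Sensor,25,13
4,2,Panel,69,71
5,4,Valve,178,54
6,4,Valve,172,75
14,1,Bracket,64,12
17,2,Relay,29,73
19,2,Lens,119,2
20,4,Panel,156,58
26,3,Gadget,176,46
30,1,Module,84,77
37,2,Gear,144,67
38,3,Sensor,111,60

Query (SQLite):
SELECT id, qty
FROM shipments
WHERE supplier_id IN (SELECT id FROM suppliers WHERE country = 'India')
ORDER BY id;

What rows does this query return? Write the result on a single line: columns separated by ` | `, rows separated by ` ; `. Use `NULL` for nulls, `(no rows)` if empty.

14 | 64 ; 30 | 84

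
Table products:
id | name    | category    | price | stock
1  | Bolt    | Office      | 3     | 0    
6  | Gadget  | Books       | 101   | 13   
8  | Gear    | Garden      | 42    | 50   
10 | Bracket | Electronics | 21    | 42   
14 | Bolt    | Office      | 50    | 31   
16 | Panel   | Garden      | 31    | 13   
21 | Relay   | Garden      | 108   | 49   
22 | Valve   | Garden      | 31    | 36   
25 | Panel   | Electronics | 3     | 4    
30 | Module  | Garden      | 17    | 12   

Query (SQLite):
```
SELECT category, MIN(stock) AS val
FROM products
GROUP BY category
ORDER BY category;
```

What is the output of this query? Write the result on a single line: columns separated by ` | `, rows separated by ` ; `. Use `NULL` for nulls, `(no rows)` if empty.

Books | 13 ; Electronics | 4 ; Garden | 12 ; Office | 0

Partition products by category; compute MIN(stock) within each group.
  Books: ids {6} → MIN(stock)=13
  Electronics: ids {10, 25} → MIN(stock)=4
  Garden: ids {8, 16, 21, 22, 30} → MIN(stock)=12
  Office: ids {1, 14} → MIN(stock)=0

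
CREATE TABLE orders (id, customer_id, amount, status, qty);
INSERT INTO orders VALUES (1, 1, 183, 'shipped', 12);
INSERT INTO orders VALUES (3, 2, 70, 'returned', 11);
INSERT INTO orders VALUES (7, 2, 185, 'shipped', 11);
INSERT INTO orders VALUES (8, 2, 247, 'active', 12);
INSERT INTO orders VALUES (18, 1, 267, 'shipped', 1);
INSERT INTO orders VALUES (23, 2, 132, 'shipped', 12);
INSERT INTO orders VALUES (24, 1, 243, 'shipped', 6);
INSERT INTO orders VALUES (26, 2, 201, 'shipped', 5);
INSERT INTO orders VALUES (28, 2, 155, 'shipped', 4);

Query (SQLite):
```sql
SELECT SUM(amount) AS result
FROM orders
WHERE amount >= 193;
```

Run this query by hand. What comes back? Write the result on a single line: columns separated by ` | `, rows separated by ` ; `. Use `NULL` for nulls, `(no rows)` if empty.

958

Rows where amount >= 193 → amount values: [247, 267, 243, 201].
SUM of non-NULL values = 958.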